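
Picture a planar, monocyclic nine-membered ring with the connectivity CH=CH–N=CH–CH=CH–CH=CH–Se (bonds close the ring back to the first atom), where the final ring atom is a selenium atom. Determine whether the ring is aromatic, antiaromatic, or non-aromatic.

Aromatic

The p orbitals form a continuous loop: each doubly-bonded ring atom is sp² with one p-orbital electron; each sp² =N– keeps its lone pair in-plane and puts one electron into the π system; the selenium donates one lone pair from its p orbital. The ring is fully conjugated.
Tallying contributions gives 4 × 2 = 8 from the double-bond units + 2 from the Se atom = 10.
With 10 π electrons (n = 2), the Hückel 4n+2 condition holds.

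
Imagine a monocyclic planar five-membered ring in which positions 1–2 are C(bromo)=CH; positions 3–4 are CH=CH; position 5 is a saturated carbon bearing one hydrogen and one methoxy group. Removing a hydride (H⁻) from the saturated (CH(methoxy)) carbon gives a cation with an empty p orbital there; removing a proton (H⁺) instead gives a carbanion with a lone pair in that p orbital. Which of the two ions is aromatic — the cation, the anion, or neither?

The anion

In both ions every ring atom is sp² and contributes a p orbital, so both rings are fully conjugated.
Cation: 2 × 2 + 0 = 4 π electrons → 4(1), antiaromatic.
Anion: 2 × 2 + 2 = 6 π electrons → 4(1)+2, aromatic.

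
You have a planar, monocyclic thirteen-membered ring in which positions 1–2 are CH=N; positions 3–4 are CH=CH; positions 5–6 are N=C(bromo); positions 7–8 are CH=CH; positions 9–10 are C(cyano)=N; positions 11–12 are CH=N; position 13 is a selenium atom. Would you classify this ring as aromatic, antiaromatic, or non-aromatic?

Aromatic

Every ring atom contributes a p orbital perpendicular to the ring (every atom in a ring double bond is sp² and brings one electron to the p orbital; each =N– nitrogen is pyridine-type (lone pair in the sp² plane, one electron in the p orbital); the selenium donates one lone pair from its p orbital), so the π system is cyclic and fully conjugated.
Counting π electrons: 6 × 2 = 12 from the double-bond units + 2 from the Se atom = 14.
That gives a 4n+2 count (14, n = 3).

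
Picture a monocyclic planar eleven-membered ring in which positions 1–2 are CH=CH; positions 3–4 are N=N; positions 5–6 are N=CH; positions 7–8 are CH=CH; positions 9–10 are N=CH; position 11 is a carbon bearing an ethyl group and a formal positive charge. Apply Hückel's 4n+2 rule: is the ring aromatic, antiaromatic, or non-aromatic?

Every ring atom contributes a p orbital perpendicular to the ring (each doubly-bonded ring atom is sp² with one p-orbital electron; each sp² =N– keeps its lone pair in-plane and puts one electron into the π system; the carbocation has an empty p orbital), so the π system is cyclic and fully conjugated.
π-electron count: 5 × 2 = 10 from the double-bond units + 0 from the C(ethyl)(+) atom = 10.
That gives a 4n+2 count (10, n = 2).

Aromatic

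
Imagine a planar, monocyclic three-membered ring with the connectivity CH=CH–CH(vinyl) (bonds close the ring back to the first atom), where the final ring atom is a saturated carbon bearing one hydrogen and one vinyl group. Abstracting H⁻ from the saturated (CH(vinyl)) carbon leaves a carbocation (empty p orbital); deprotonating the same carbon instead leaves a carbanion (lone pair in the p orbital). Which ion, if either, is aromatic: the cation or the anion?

In either ion the ring is fully conjugated: every atom, including the new sp² carbon, supplies a p orbital.
Cation: 1 × 2 + 0 = 2 π electrons → 4(0)+2, aromatic.
Anion: 1 × 2 + 2 = 4 π electrons → 4(1), antiaromatic.

The cation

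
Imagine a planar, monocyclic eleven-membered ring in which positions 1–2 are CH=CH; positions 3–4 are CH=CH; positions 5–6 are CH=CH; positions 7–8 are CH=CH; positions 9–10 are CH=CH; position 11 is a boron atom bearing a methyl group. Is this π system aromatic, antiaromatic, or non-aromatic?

Aromatic

Check conjugation: every atom in a ring double bond is sp² and brings one electron to the p orbital; the boron has an empty p orbital — every position has a p orbital, so the cyclic π system is continuous.
Adding the contributions, 5 × 2 = 10 from the double-bond units + 0 from the B(methyl) atom = 10.
That gives a 4n+2 count (10, n = 2).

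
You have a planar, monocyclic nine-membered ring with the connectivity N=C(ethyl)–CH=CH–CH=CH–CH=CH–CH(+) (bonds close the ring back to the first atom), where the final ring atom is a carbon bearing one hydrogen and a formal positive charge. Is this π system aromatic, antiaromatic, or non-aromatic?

The p orbitals form a continuous loop: the double-bond atoms are sp², each contributing one p electron; each sp² =N– keeps its lone pair in-plane and puts one electron into the π system; the carbocation has an empty p orbital. The ring is fully conjugated.
π-electron count: 4 × 2 = 8 from the double-bond units + 0 from the CH(+) atom = 8.
8 is a 4n count (n = 2), so the planar conjugated ring is antiaromatic.

Antiaromatic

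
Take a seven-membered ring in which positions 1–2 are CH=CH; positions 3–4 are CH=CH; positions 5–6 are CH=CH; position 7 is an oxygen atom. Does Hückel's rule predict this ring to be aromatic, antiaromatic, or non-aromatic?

All ring atoms are sp² and supply a p orbital to the ring (each doubly-bonded ring atom is sp² with one p-orbital electron; the oxygen donates one lone pair from its p orbital); the conjugation is uninterrupted.
Counting π electrons: 3 × 2 = 6 from the double-bond units + 2 from the O atom = 8.
With 8 = 4·2 π electrons, Hückel's rule classifies the planar ring as antiaromatic.

Antiaromatic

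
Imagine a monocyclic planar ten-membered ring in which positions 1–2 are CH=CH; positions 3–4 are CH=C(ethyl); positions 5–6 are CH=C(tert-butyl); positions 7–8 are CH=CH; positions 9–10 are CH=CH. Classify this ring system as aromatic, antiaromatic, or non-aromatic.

All ring atoms are sp² and supply a p orbital to the ring (every atom in a ring double bond is sp² and brings one electron to the p orbital); the conjugation is uninterrupted.
π-electron count: 5 × 2 = 10 from the 5 double-bond units.
With 10 π electrons (n = 2), the Hückel 4n+2 condition holds.

Aromatic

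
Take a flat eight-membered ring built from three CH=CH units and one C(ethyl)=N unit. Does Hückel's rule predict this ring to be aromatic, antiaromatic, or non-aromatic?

Antiaromatic

The p orbitals form a continuous loop: every atom in a ring double bond is sp² and brings one electron to the p orbital; the doubly-bonded nitrogens are pyridine-type — their lone pairs lie in the ring plane, leaving one electron in the p orbital. The ring is fully conjugated.
Adding the contributions, 4 × 2 = 8 from the 4 double-bond units.
8 = 4(2); a planar, fully conjugated 4n system is antiaromatic.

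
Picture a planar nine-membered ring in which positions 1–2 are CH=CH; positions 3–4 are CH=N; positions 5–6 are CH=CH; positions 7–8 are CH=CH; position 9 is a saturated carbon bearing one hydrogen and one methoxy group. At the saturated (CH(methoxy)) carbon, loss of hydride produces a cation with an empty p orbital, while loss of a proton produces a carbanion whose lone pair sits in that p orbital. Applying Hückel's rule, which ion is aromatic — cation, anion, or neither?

In either ion the ring is fully conjugated: every atom, including the new sp² carbon, supplies a p orbital.
Cation: 4 × 2 + 0 = 8 π electrons → 4(2), antiaromatic.
Anion: 4 × 2 + 2 = 10 π electrons → 4(2)+2, aromatic.

The anion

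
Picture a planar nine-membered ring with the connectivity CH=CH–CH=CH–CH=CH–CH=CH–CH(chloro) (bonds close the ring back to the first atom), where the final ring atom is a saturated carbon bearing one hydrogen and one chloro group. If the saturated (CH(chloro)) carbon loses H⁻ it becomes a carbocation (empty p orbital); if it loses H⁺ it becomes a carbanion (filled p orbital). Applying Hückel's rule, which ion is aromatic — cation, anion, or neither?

The anion

Once that carbon is sp², every ring atom has a p orbital and both ions are fully conjugated.
Cation: 4 × 2 + 0 = 8 π electrons → 4(2), antiaromatic.
Anion: 4 × 2 + 2 = 10 π electrons → 4(2)+2, aromatic.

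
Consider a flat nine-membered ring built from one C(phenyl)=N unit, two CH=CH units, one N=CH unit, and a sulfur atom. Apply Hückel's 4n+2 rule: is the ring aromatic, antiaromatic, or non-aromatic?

All ring atoms are sp² and supply a p orbital to the ring (every atom in a ring double bond is sp² and brings one electron to the p orbital; the doubly-bonded nitrogens are pyridine-type — their lone pairs lie in the ring plane, leaving one electron in the p orbital; the sulfur donates one lone pair from its p orbital); the conjugation is uninterrupted.
Counting π electrons: 4 × 2 = 8 from the double-bond units + 2 from the S atom = 10.
That gives a 4n+2 count (10, n = 2).

Aromatic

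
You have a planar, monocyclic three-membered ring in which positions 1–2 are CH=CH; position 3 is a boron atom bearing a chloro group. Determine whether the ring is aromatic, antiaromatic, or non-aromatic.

Every ring atom contributes a p orbital perpendicular to the ring (each doubly-bonded ring atom is sp² with one p-orbital electron; the boron has an empty p orbital), so the π system is cyclic and fully conjugated.
π-electron count: 1 × 2 = 2 from the double-bond unit + 0 from the B(chloro) atom = 2.
Since 2 = 4·0 + 2, the ring meets the 4n+2 criterion.

Aromatic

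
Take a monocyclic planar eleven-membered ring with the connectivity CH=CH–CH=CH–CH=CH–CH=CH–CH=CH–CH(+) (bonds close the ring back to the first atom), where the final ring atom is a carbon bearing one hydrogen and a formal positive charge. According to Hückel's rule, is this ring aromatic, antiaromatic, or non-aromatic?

Aromatic

The p orbitals form a continuous loop: every atom in a ring double bond is sp² and brings one electron to the p orbital; the carbocation has an empty p orbital. The ring is fully conjugated.
Tallying contributions gives 5 × 2 = 10 from the double-bond units + 0 from the CH(+) atom = 10.
With 10 π electrons (n = 2), the Hückel 4n+2 condition holds.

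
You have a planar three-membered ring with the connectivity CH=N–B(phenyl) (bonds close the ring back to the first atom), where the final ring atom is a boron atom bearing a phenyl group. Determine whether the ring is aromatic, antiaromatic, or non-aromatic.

Aromatic

Every ring atom contributes a p orbital perpendicular to the ring (each doubly-bonded ring atom is sp² with one p-orbital electron; the doubly-bonded nitrogens are pyridine-type — their lone pairs lie in the ring plane, leaving one electron in the p orbital; the boron has an empty p orbital), so the π system is cyclic and fully conjugated.
Adding the contributions, 1 × 2 = 2 from the double-bond unit + 0 from the B(phenyl) atom = 2.
Since 2 = 4·0 + 2, the ring meets the 4n+2 criterion.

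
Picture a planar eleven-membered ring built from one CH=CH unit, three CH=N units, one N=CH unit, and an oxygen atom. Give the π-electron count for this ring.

The p orbitals form a continuous loop: each doubly-bonded ring atom is sp² with one p-orbital electron; each =N– nitrogen is pyridine-type (lone pair in the sp² plane, one electron in the p orbital); the oxygen donates one lone pair from its p orbital. The ring is fully conjugated.
Counting π electrons: 5 × 2 = 10 from the double-bond units + 2 from the O atom = 12.

12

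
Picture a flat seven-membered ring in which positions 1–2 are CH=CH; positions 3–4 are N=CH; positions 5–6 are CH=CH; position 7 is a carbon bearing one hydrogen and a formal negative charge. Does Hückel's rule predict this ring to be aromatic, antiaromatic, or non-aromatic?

Antiaromatic

Every ring atom contributes a p orbital perpendicular to the ring (every atom in a ring double bond is sp² and brings one electron to the p orbital; each =N– nitrogen is pyridine-type (lone pair in the sp² plane, one electron in the p orbital); the carbanion's lone pair occupies the p orbital), so the π system is cyclic and fully conjugated.
π-electron count: 3 × 2 = 6 from the double-bond units + 2 from the CH(-) atom = 8.
With 8 = 4·2 π electrons, Hückel's rule classifies the planar ring as antiaromatic.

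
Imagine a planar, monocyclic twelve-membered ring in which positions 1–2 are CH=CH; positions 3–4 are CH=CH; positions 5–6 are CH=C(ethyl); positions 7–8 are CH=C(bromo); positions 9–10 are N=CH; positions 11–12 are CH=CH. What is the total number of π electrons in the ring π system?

All ring atoms are sp² and supply a p orbital to the ring (each doubly-bonded ring atom is sp² with one p-orbital electron; the doubly-bonded nitrogens are pyridine-type — their lone pairs lie in the ring plane, leaving one electron in the p orbital); the conjugation is uninterrupted.
π-electron count: 6 × 2 = 12 from the 6 double-bond units.

12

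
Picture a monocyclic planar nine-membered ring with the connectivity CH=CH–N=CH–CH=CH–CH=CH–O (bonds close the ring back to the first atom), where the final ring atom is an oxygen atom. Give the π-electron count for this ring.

10

All ring atoms are sp² and supply a p orbital to the ring (the double-bond atoms are sp², each contributing one p electron; each =N– nitrogen is pyridine-type (lone pair in the sp² plane, one electron in the p orbital); the oxygen donates one lone pair from its p orbital); the conjugation is uninterrupted.
Tallying contributions gives 4 × 2 = 8 from the double-bond units + 2 from the O atom = 10.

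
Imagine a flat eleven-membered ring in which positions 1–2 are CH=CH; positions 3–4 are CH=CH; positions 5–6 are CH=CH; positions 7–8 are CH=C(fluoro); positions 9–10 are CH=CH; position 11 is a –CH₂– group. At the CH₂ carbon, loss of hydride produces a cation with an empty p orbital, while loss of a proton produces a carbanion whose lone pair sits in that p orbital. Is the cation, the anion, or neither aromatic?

The cation

In either ion the ring is fully conjugated: every atom, including the new sp² carbon, supplies a p orbital.
Cation: 5 × 2 + 0 = 10 π electrons → 4(2)+2, aromatic.
Anion: 5 × 2 + 2 = 12 π electrons → 4(3), antiaromatic.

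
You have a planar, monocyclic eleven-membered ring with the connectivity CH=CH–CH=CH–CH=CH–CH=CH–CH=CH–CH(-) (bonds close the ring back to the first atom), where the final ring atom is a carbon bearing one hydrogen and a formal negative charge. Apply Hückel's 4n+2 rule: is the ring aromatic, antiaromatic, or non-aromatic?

Antiaromatic

Check conjugation: each doubly-bonded ring atom is sp² with one p-orbital electron; the carbanion's lone pair occupies the p orbital — every position has a p orbital, so the cyclic π system is continuous.
π-electron count: 5 × 2 = 10 from the double-bond units + 2 from the CH(-) atom = 12.
12 = 4(3); a planar, fully conjugated 4n system is antiaromatic.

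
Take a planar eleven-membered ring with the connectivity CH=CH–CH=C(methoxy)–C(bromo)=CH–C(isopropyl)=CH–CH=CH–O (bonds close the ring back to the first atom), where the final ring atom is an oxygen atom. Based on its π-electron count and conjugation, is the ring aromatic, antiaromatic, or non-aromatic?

Every ring atom contributes a p orbital perpendicular to the ring (the double-bond atoms are sp², each contributing one p electron; the oxygen donates one lone pair from its p orbital), so the π system is cyclic and fully conjugated.
Counting π electrons: 5 × 2 = 10 from the double-bond units + 2 from the O atom = 12.
12 = 4(3); a planar, fully conjugated 4n system is antiaromatic.

Antiaromatic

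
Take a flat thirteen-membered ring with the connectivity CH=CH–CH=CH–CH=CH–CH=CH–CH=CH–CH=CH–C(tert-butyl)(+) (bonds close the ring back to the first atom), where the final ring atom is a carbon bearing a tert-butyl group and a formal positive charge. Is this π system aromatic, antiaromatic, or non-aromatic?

Every ring atom contributes a p orbital perpendicular to the ring (each doubly-bonded ring atom is sp² with one p-orbital electron; the carbocation has an empty p orbital), so the π system is cyclic and fully conjugated.
Counting π electrons: 6 × 2 = 12 from the double-bond units + 0 from the C(tert-butyl)(+) atom = 12.
With 12 = 4·3 π electrons, Hückel's rule classifies the planar ring as antiaromatic.

Antiaromatic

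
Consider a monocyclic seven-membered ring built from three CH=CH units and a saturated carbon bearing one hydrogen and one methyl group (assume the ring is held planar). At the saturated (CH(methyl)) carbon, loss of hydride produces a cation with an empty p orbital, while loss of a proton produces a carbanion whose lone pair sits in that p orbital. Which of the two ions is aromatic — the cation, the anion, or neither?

In both ions every ring atom is sp² and contributes a p orbital, so both rings are fully conjugated.
Cation: 3 × 2 + 0 = 6 π electrons → 4(1)+2, aromatic.
Anion: 3 × 2 + 2 = 8 π electrons → 4(2), antiaromatic.

The cation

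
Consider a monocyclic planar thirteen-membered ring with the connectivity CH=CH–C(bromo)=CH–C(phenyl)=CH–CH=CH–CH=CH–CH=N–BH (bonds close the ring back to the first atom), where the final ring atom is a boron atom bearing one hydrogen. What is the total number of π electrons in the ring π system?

12

Every ring atom contributes a p orbital perpendicular to the ring (every atom in a ring double bond is sp² and brings one electron to the p orbital; the doubly-bonded nitrogens are pyridine-type — their lone pairs lie in the ring plane, leaving one electron in the p orbital; the boron has an empty p orbital), so the π system is cyclic and fully conjugated.
Adding the contributions, 6 × 2 = 12 from the double-bond units + 0 from the BH atom = 12.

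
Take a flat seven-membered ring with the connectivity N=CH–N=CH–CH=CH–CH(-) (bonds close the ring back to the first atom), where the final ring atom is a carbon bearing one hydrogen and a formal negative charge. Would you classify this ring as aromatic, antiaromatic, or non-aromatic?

Every ring atom contributes a p orbital perpendicular to the ring (each doubly-bonded ring atom is sp² with one p-orbital electron; each =N– nitrogen is pyridine-type (lone pair in the sp² plane, one electron in the p orbital); the carbanion's lone pair occupies the p orbital), so the π system is cyclic and fully conjugated.
Counting π electrons: 3 × 2 = 6 from the double-bond units + 2 from the CH(-) atom = 8.
8 is a 4n count (n = 2), so the planar conjugated ring is antiaromatic.

Antiaromatic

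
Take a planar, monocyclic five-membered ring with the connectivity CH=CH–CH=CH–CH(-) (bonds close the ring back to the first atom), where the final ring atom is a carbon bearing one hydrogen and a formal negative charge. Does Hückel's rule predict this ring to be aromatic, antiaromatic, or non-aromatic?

Aromatic

The p orbitals form a continuous loop: every atom in a ring double bond is sp² and brings one electron to the p orbital; the carbanion's lone pair occupies the p orbital. The ring is fully conjugated.
Counting π electrons: 2 × 2 = 4 from the double-bond units + 2 from the CH(-) atom = 6.
Since 6 = 4·1 + 2, the ring meets the 4n+2 criterion.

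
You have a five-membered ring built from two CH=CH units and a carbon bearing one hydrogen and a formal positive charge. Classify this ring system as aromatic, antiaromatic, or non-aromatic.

Antiaromatic

Check conjugation: the double-bond atoms are sp², each contributing one p electron; the carbocation has an empty p orbital — every position has a p orbital, so the cyclic π system is continuous.
Adding the contributions, 2 × 2 = 4 from the double-bond units + 0 from the CH(+) atom = 4.
4 = 4(1); a planar, fully conjugated 4n system is antiaromatic.
(This ring is the cyclopentadienyl cation.)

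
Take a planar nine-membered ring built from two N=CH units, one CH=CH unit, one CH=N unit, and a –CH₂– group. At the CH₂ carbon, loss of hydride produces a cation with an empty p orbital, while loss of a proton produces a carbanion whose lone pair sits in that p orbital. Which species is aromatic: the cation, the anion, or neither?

Once that carbon is sp², every ring atom has a p orbital and both ions are fully conjugated.
Cation: 4 × 2 + 0 = 8 π electrons → 4(2), antiaromatic.
Anion: 4 × 2 + 2 = 10 π electrons → 4(2)+2, aromatic.

The anion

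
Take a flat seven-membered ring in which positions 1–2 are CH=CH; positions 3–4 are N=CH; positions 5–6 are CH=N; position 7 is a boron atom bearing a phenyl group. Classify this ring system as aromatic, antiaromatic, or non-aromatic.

Aromatic

The p orbitals form a continuous loop: the double-bond atoms are sp², each contributing one p electron; each sp² =N– keeps its lone pair in-plane and puts one electron into the π system; the boron has an empty p orbital. The ring is fully conjugated.
Counting π electrons: 3 × 2 = 6 from the double-bond units + 0 from the B(phenyl) atom = 6.
6 = 4(1) + 2, which satisfies Hückel's 4n+2 rule.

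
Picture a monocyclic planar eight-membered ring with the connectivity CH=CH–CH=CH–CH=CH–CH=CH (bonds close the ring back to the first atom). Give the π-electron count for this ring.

8

Check conjugation: every atom in a ring double bond is sp² and brings one electron to the p orbital — every position has a p orbital, so the cyclic π system is continuous.
Adding the contributions, 4 × 2 = 8 from the 4 double-bond units.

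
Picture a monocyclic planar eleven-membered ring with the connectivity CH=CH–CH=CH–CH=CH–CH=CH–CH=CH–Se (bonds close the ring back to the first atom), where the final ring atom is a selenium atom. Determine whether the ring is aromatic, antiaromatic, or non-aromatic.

Antiaromatic

Check conjugation: each doubly-bonded ring atom is sp² with one p-orbital electron; the selenium donates one lone pair from its p orbital — every position has a p orbital, so the cyclic π system is continuous.
Adding the contributions, 5 × 2 = 10 from the double-bond units + 2 from the Se atom = 12.
With 12 = 4·3 π electrons, Hückel's rule classifies the planar ring as antiaromatic.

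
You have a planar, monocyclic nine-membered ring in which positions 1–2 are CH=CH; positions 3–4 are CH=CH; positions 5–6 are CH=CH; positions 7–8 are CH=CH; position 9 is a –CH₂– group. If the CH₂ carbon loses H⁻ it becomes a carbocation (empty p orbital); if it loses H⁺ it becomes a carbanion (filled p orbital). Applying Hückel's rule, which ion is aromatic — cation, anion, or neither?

The anion

Both ions have a continuous loop of p orbitals — each ring atom is sp².
Cation: 4 × 2 + 0 = 8 π electrons → 4(2), antiaromatic.
Anion: 4 × 2 + 2 = 10 π electrons → 4(2)+2, aromatic.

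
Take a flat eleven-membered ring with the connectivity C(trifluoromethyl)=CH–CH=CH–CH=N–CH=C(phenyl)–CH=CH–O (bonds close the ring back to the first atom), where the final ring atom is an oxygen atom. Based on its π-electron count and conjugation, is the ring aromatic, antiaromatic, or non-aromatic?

Antiaromatic

The p orbitals form a continuous loop: every atom in a ring double bond is sp² and brings one electron to the p orbital; each sp² =N– keeps its lone pair in-plane and puts one electron into the π system; the oxygen donates one lone pair from its p orbital. The ring is fully conjugated.
Tallying contributions gives 5 × 2 = 10 from the double-bond units + 2 from the O atom = 12.
A 4n π count (12, n = 3) in a planar conjugated ring means antiaromatic.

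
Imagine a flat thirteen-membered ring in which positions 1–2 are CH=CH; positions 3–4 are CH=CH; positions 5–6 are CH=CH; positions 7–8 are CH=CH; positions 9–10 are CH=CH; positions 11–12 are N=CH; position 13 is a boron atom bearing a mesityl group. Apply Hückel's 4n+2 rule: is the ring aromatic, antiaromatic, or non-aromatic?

Antiaromatic

Check conjugation: each doubly-bonded ring atom is sp² with one p-orbital electron; the doubly-bonded nitrogens are pyridine-type — their lone pairs lie in the ring plane, leaving one electron in the p orbital; the boron has an empty p orbital — every position has a p orbital, so the cyclic π system is continuous.
Adding the contributions, 6 × 2 = 12 from the double-bond units + 0 from the B(mesityl) atom = 12.
12 is a 4n count (n = 3), so the planar conjugated ring is antiaromatic.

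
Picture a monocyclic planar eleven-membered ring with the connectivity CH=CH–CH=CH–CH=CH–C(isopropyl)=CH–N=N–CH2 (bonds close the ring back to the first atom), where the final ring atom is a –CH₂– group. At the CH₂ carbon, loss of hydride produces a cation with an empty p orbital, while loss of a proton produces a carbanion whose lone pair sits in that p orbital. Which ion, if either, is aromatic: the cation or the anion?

The cation

In both ions every ring atom is sp² and contributes a p orbital, so both rings are fully conjugated.
Cation: 5 × 2 + 0 = 10 π electrons → 4(2)+2, aromatic.
Anion: 5 × 2 + 2 = 12 π electrons → 4(3), antiaromatic.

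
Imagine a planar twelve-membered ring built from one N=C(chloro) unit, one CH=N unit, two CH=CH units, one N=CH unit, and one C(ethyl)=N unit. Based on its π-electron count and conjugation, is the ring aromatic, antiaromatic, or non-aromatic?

Antiaromatic

Check conjugation: the double-bond atoms are sp², each contributing one p electron; each =N– nitrogen is pyridine-type (lone pair in the sp² plane, one electron in the p orbital) — every position has a p orbital, so the cyclic π system is continuous.
π-electron count: 6 × 2 = 12 from the 6 double-bond units.
12 is a 4n count (n = 3), so the planar conjugated ring is antiaromatic.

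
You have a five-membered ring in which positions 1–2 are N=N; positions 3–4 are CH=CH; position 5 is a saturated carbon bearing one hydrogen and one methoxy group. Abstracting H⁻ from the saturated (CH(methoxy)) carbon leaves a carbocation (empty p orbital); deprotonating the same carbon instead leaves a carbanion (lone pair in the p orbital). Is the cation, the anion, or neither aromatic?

In either ion the ring is fully conjugated: every atom, including the new sp² carbon, supplies a p orbital.
Cation: 2 × 2 + 0 = 4 π electrons → 4(1), antiaromatic.
Anion: 2 × 2 + 2 = 6 π electrons → 4(1)+2, aromatic.

The anion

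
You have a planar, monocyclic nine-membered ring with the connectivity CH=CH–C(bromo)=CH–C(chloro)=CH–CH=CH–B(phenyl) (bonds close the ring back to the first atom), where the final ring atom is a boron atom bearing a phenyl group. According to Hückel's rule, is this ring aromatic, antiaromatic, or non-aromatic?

Check conjugation: each doubly-bonded ring atom is sp² with one p-orbital electron; the boron has an empty p orbital — every position has a p orbital, so the cyclic π system is continuous.
Tallying contributions gives 4 × 2 = 8 from the double-bond units + 0 from the B(phenyl) atom = 8.
8 = 4(2); a planar, fully conjugated 4n system is antiaromatic.

Antiaromatic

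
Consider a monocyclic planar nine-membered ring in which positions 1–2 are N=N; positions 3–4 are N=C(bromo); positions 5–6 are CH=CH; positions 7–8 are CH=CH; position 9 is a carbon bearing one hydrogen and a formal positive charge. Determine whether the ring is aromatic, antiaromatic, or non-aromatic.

Antiaromatic

All ring atoms are sp² and supply a p orbital to the ring (the double-bond atoms are sp², each contributing one p electron; each =N– nitrogen is pyridine-type (lone pair in the sp² plane, one electron in the p orbital); the carbocation has an empty p orbital); the conjugation is uninterrupted.
Counting π electrons: 4 × 2 = 8 from the double-bond units + 0 from the CH(+) atom = 8.
8 = 4(2); a planar, fully conjugated 4n system is antiaromatic.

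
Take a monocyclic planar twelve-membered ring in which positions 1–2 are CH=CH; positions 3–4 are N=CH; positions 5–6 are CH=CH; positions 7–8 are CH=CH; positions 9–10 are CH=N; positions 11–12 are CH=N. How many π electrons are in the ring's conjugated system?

12

Every ring atom contributes a p orbital perpendicular to the ring (each doubly-bonded ring atom is sp² with one p-orbital electron; each =N– nitrogen is pyridine-type (lone pair in the sp² plane, one electron in the p orbital)), so the π system is cyclic and fully conjugated.
Counting π electrons: 6 × 2 = 12 from the 6 double-bond units.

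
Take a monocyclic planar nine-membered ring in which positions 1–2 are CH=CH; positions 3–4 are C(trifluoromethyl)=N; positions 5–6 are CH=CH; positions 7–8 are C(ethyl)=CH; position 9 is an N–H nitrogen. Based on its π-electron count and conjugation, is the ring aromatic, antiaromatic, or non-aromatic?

Aromatic

The p orbitals form a continuous loop: each doubly-bonded ring atom is sp² with one p-orbital electron; the doubly-bonded nitrogens are pyridine-type — their lone pairs lie in the ring plane, leaving one electron in the p orbital; the pyrrole-type nitrogen donates its lone pair from the p orbital. The ring is fully conjugated.
Counting π electrons: 4 × 2 = 8 from the double-bond units + 2 from the NH atom = 10.
Since 10 = 4·2 + 2, the ring meets the 4n+2 criterion.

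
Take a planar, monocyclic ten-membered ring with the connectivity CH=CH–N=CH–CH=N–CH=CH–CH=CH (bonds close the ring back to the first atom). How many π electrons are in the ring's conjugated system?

10

Every ring atom contributes a p orbital perpendicular to the ring (every atom in a ring double bond is sp² and brings one electron to the p orbital; each sp² =N– keeps its lone pair in-plane and puts one electron into the π system), so the π system is cyclic and fully conjugated.
Counting π electrons: 5 × 2 = 10 from the 5 double-bond units.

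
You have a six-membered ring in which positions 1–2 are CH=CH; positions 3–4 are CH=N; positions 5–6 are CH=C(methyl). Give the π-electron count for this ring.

6

Every ring atom contributes a p orbital perpendicular to the ring (the double-bond atoms are sp², each contributing one p electron; the doubly-bonded nitrogens are pyridine-type — their lone pairs lie in the ring plane, leaving one electron in the p orbital), so the π system is cyclic and fully conjugated.
Tallying contributions gives 3 × 2 = 6 from the 3 double-bond units.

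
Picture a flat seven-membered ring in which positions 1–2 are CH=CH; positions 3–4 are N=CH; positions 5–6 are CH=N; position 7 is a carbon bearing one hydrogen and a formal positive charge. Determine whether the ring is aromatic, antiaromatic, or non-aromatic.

The p orbitals form a continuous loop: the double-bond atoms are sp², each contributing one p electron; each sp² =N– keeps its lone pair in-plane and puts one electron into the π system; the carbocation has an empty p orbital. The ring is fully conjugated.
Adding the contributions, 3 × 2 = 6 from the double-bond units + 0 from the CH(+) atom = 6.
6 = 4(1) + 2, which satisfies Hückel's 4n+2 rule.

Aromatic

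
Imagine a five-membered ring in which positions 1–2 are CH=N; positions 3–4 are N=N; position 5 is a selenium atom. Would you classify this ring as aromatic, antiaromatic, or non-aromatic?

All ring atoms are sp² and supply a p orbital to the ring (each doubly-bonded ring atom is sp² with one p-orbital electron; each sp² =N– keeps its lone pair in-plane and puts one electron into the π system; the selenium donates one lone pair from its p orbital); the conjugation is uninterrupted.
Tallying contributions gives 2 × 2 = 4 from the double-bond units + 2 from the Se atom = 6.
That gives a 4n+2 count (6, n = 1).

Aromatic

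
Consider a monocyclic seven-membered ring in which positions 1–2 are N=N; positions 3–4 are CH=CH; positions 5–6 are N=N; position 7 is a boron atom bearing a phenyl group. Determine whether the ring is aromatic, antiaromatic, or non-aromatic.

All ring atoms are sp² and supply a p orbital to the ring (every atom in a ring double bond is sp² and brings one electron to the p orbital; each =N– nitrogen is pyridine-type (lone pair in the sp² plane, one electron in the p orbital); the boron has an empty p orbital); the conjugation is uninterrupted.
Tallying contributions gives 3 × 2 = 6 from the double-bond units + 0 from the B(phenyl) atom = 6.
Since 6 = 4·1 + 2, the ring meets the 4n+2 criterion.

Aromatic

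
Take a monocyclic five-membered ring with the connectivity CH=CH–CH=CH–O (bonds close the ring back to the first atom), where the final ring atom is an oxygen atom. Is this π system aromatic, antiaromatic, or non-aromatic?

All ring atoms are sp² and supply a p orbital to the ring (each doubly-bonded ring atom is sp² with one p-orbital electron; the oxygen donates one lone pair from its p orbital); the conjugation is uninterrupted.
Counting π electrons: 2 × 2 = 4 from the double-bond units + 2 from the O atom = 6.
With 6 π electrons (n = 1), the Hückel 4n+2 condition holds.
(This ring is furan.)

Aromatic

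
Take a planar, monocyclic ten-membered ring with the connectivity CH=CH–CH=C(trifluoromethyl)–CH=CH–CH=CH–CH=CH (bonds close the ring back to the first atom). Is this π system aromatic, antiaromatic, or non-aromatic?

Aromatic

All ring atoms are sp² and supply a p orbital to the ring (each doubly-bonded ring atom is sp² with one p-orbital electron); the conjugation is uninterrupted.
Counting π electrons: 5 × 2 = 10 from the 5 double-bond units.
10 = 4(2) + 2, which satisfies Hückel's 4n+2 rule.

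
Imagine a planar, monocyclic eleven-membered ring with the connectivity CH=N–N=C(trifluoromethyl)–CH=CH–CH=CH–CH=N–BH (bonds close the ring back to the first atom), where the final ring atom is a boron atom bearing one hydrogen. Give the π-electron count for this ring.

All ring atoms are sp² and supply a p orbital to the ring (the double-bond atoms are sp², each contributing one p electron; each =N– nitrogen is pyridine-type (lone pair in the sp² plane, one electron in the p orbital); the boron has an empty p orbital); the conjugation is uninterrupted.
Adding the contributions, 5 × 2 = 10 from the double-bond units + 0 from the BH atom = 10.

10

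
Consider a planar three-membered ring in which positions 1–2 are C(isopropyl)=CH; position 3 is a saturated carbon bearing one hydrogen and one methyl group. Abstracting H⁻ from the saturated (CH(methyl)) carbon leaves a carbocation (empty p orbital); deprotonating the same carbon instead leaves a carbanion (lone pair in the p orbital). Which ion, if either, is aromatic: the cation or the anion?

In both ions every ring atom is sp² and contributes a p orbital, so both rings are fully conjugated.
Cation: 1 × 2 + 0 = 2 π electrons → 4(0)+2, aromatic.
Anion: 1 × 2 + 2 = 4 π electrons → 4(1), antiaromatic.

The cation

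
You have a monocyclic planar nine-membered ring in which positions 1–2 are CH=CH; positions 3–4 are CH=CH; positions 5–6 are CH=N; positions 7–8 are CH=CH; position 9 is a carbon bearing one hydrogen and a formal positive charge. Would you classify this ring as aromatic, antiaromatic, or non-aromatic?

Every ring atom contributes a p orbital perpendicular to the ring (each doubly-bonded ring atom is sp² with one p-orbital electron; the doubly-bonded nitrogens are pyridine-type — their lone pairs lie in the ring plane, leaving one electron in the p orbital; the carbocation has an empty p orbital), so the π system is cyclic and fully conjugated.
Counting π electrons: 4 × 2 = 8 from the double-bond units + 0 from the CH(+) atom = 8.
8 is a 4n count (n = 2), so the planar conjugated ring is antiaromatic.

Antiaromatic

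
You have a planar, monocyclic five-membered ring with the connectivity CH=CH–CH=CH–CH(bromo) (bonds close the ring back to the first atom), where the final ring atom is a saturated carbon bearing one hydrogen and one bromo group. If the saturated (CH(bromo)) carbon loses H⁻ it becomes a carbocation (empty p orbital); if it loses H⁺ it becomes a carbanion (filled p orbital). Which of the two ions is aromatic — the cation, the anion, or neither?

Once that carbon is sp², every ring atom has a p orbital and both ions are fully conjugated.
Cation: 2 × 2 + 0 = 4 π electrons → 4(1), antiaromatic.
Anion: 2 × 2 + 2 = 6 π electrons → 4(1)+2, aromatic.

The anion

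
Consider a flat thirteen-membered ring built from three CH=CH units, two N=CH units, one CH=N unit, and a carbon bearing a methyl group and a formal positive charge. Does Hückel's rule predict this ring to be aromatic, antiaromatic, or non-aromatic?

Check conjugation: the double-bond atoms are sp², each contributing one p electron; each =N– nitrogen is pyridine-type (lone pair in the sp² plane, one electron in the p orbital); the carbocation has an empty p orbital — every position has a p orbital, so the cyclic π system is continuous.
π-electron count: 6 × 2 = 12 from the double-bond units + 0 from the C(methyl)(+) atom = 12.
12 is a 4n count (n = 3), so the planar conjugated ring is antiaromatic.

Antiaromatic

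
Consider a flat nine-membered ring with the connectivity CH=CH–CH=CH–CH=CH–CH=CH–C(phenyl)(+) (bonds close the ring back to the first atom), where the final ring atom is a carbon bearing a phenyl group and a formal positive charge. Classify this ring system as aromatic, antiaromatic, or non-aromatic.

Antiaromatic

All ring atoms are sp² and supply a p orbital to the ring (each doubly-bonded ring atom is sp² with one p-orbital electron; the carbocation has an empty p orbital); the conjugation is uninterrupted.
Tallying contributions gives 4 × 2 = 8 from the double-bond units + 0 from the C(phenyl)(+) atom = 8.
8 is a 4n count (n = 2), so the planar conjugated ring is antiaromatic.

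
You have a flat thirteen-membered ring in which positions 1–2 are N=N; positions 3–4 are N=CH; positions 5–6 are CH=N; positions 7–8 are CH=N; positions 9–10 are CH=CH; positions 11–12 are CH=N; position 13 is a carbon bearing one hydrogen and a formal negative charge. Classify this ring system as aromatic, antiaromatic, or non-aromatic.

Check conjugation: each doubly-bonded ring atom is sp² with one p-orbital electron; each =N– nitrogen is pyridine-type (lone pair in the sp² plane, one electron in the p orbital); the carbanion's lone pair occupies the p orbital — every position has a p orbital, so the cyclic π system is continuous.
Adding the contributions, 6 × 2 = 12 from the double-bond units + 2 from the CH(-) atom = 14.
14 = 4(3) + 2, which satisfies Hückel's 4n+2 rule.

Aromatic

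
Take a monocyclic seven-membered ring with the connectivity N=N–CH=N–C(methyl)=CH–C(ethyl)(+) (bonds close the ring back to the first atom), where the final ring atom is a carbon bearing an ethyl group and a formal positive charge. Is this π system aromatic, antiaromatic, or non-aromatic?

Aromatic

All ring atoms are sp² and supply a p orbital to the ring (every atom in a ring double bond is sp² and brings one electron to the p orbital; each sp² =N– keeps its lone pair in-plane and puts one electron into the π system; the carbocation has an empty p orbital); the conjugation is uninterrupted.
Counting π electrons: 3 × 2 = 6 from the double-bond units + 0 from the C(ethyl)(+) atom = 6.
6 = 4(1) + 2, which satisfies Hückel's 4n+2 rule.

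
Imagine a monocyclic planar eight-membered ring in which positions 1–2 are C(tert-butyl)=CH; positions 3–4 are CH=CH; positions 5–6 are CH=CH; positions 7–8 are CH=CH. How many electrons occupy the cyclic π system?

Every ring atom contributes a p orbital perpendicular to the ring (each doubly-bonded ring atom is sp² with one p-orbital electron), so the π system is cyclic and fully conjugated.
Counting π electrons: 4 × 2 = 8 from the 4 double-bond units.

8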